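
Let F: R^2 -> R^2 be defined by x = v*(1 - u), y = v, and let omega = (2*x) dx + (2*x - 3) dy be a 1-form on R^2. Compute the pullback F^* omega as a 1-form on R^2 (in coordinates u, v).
F^* omega = (2*v^2*(u - 1)) du + (2*u^2*v - 6*u*v + 4*v - 3) dv

Using F^*(f dg) = (f ∘ F) d(g ∘ F), substitute each coordinate x_i by F_i(u, v) in f_i, and replace dx_i by d F_i = (∂F_i/∂u) du + (∂F_i/∂v) dv.
  For the x component: f_1(F) = 2*v*(1 - u); d F_1 = (-v) du + (1 - u) dv
  For the y component: f_2(F) = -2*u*v + 2*v - 3; d F_2 = (0) du + (1) dv
Combining and collecting du, dv coefficients:
  coeff of du: 2*v^2*(u - 1)
  coeff of dv: 2*u^2*v - 6*u*v + 4*v - 3
F^* omega = (2*v^2*(u - 1)) du + (2*u^2*v - 6*u*v + 4*v - 3) dv.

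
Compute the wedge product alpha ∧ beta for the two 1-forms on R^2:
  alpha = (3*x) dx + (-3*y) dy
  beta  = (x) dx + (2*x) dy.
alpha ∧ beta = (3*x*(2*x + y)) dx ∧ dy

Distribute the wedge, using dx_i ∧ dx_j = -dx_j ∧ dx_i and dx_i ∧ dx_i = 0. For each pair (i, j) with i < j, the coefficient of dx_i ∧ dx_j in alpha ∧ beta is (alpha_i * beta_j - alpha_j * beta_i). Collecting: alpha ∧ beta = (3*x*(2*x + y)) dx ∧ dy.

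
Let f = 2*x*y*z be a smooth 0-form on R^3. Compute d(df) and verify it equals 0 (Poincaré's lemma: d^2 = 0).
d(df) = 0

Step 1: df = sum_i (∂f/∂x_i) dx_i = (2*y*z) dx + (2*x*z) dy + (2*x*y) dz.
Step 2: Apply d again. Using the 1-form formula, the coefficient of dx ∧ dy in d(df) is ∂^2 f/∂x ∂y - ∂^2 f/∂y ∂x = (2*z) - (2*z) = 0 (equality of mixed partials for smooth f).
Similarly for dx ∧ dz and dy ∧ dz — all coefficients vanish. So d(df) = 0.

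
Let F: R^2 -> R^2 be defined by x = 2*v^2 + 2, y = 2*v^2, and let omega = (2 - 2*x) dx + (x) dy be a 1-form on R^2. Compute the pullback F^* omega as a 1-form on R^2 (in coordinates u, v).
F^* omega = (-8*v^3) dv

Using F^*(f dg) = (f ∘ F) d(g ∘ F), substitute each coordinate x_i by F_i(u, v) in f_i, and replace dx_i by d F_i = (∂F_i/∂u) du + (∂F_i/∂v) dv.
  For the x component: f_1(F) = -4*v^2 - 2; d F_1 = (0) du + (4*v) dv
  For the y component: f_2(F) = 2*v^2 + 2; d F_2 = (0) du + (4*v) dv
Combining and collecting du, dv coefficients:
  coeff of du: 0
  coeff of dv: -8*v^3
F^* omega = (-8*v^3) dv.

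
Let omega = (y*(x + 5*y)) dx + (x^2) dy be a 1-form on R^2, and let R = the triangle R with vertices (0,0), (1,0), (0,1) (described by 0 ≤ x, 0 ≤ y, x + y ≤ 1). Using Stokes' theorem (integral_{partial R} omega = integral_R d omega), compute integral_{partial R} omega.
integral_(partial R) omega = -3/2

Stokes: integral_partial_R omega = integral_R d omega with d omega = (∂Q/∂x - ∂P/∂y) dx ∧ dy.
  ∂Q/∂x = 2*x
  ∂P/∂y = x + 10*y
  integrand = ∂Q/∂x - ∂P/∂y = x - 10*y.
Integrating over R: integral_0^1 integral_0^{1-x} (x - 10*y) dy dx = -3/2.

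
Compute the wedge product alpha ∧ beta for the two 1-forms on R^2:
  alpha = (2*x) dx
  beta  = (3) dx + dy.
alpha ∧ beta = (2*x) dx ∧ dy

Distribute the wedge, using dx_i ∧ dx_j = -dx_j ∧ dx_i and dx_i ∧ dx_i = 0. For each pair (i, j) with i < j, the coefficient of dx_i ∧ dx_j in alpha ∧ beta is (alpha_i * beta_j - alpha_j * beta_i). Collecting: alpha ∧ beta = (2*x) dx ∧ dy.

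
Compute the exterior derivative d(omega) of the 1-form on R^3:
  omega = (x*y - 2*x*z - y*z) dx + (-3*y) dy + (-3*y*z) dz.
d(omega) = (-x + z) dx ∧ dy + (2*x + y) dx ∧ dz + (-3*z) dy ∧ dz

For a 1-form omega = sum_i f_i dx_i, the exterior derivative is
  d(omega) = sum_{i < j} (∂f_j/∂x_i - ∂f_i/∂x_j) dx_i ∧ dx_j.
  coefficient of dx ∧ dy: ∂f_2/∂x - ∂f_1/∂y = ∂(-3*y)/∂x - ∂(x*y - 2*x*z - y*z)/∂y = -x + z
  coefficient of dx ∧ dz: ∂f_3/∂x - ∂f_1/∂z = ∂(-3*y*z)/∂x - ∂(x*y - 2*x*z - y*z)/∂z = 2*x + y
  coefficient of dy ∧ dz: ∂f_3/∂y - ∂f_2/∂z = ∂(-3*y*z)/∂y - ∂(-3*y)/∂z = -3*z
Assembling: d(omega) = (-x + z) dx ∧ dy + (2*x + y) dx ∧ dz + (-3*z) dy ∧ dz.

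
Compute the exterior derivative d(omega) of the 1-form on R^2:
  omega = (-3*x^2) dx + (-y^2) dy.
d(omega) = 0

For a 1-form omega = sum_i f_i dx_i, the exterior derivative is
  d(omega) = sum_{i < j} (∂f_j/∂x_i - ∂f_i/∂x_j) dx_i ∧ dx_j.

Assembling: d(omega) = 0.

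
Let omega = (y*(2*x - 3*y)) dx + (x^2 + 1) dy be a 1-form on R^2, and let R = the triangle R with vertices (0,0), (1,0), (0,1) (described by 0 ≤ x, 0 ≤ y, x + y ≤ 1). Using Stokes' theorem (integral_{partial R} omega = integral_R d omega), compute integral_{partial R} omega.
integral_(partial R) omega = 1

Stokes: integral_partial_R omega = integral_R d omega with d omega = (∂Q/∂x - ∂P/∂y) dx ∧ dy.
  ∂Q/∂x = 2*x
  ∂P/∂y = 2*x - 6*y
  integrand = ∂Q/∂x - ∂P/∂y = 6*y.
Integrating over R: integral_0^1 integral_0^{1-x} (6*y) dy dx = 1.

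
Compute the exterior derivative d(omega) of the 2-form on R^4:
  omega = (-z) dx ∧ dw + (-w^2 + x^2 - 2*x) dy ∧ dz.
d(omega) = (1) dx ∧ dz ∧ dw + (2*x - 2) dx ∧ dy ∧ dz + (-2*w) dy ∧ dz ∧ dw

For a 2-form omega = sum_{i<j} g_{ij} dx_i ∧ dx_j, the exterior derivative is
  d(omega) = sum_{i<j} d(g_{ij}) ∧ dx_i ∧ dx_j = sum_{i<j, k} (∂g_{ij}/∂x_k) dx_k ∧ dx_i ∧ dx_j.
Expand each term, using dx_k ∧ dx_i ∧ dx_j = sgn(permutation) dx_{(a)} ∧ dx_{(b)} ∧ dx_{(c)} with (a < b < c) sorted:
  d(-z) includes (∂/∂z)(-z) dz = (-1) dz, which multiplied by dx ∧ dw gives (1) dx ∧ dz ∧ dw
  d(-w^2 + x^2 - 2*x) includes (∂/∂x)(-w^2 + x^2 - 2*x) dx = (2*x - 2) dx, which multiplied by dy ∧ dz gives (2*x - 2) dx ∧ dy ∧ dz
  d(-w^2 + x^2 - 2*x) includes (∂/∂w)(-w^2 + x^2 - 2*x) dw = (-2*w) dw, which multiplied by dy ∧ dz gives (-2*w) dy ∧ dz ∧ dw
Collecting like 3-forms: d(omega) = (1) dx ∧ dz ∧ dw + (2*x - 2) dx ∧ dy ∧ dz + (-2*w) dy ∧ dz ∧ dw.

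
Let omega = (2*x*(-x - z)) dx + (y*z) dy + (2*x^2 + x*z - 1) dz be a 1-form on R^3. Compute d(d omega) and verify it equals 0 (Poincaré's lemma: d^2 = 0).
d(d omega) = 0

Step 1: d omega = sum_{i<j} (∂f_j/∂x_i - ∂f_i/∂x_j) dx_i ∧ dx_j:
  coeff of dx ∧ dy: 0
  coeff of dx ∧ dz: 6*x + z
  coeff of dy ∧ dz: -y
Step 2: Apply d again to each 2-form coefficient. The only possible 3-form in R^3 is dx ∧ dy ∧ dz, with coefficient
  ∂(coeff of dy∧dz)/∂x - ∂(coeff of dx∧dz)/∂y + ∂(coeff of dx∧dy)/∂z
  = ∂/∂x (-y) - ∂/∂y (6*x + z) + ∂/∂z (0).
Each of these terms simplifies to sums of mixed partials that cancel in pairs. The result is 0 (by equality of mixed partials for smooth functions — Schwarz / Clairaut).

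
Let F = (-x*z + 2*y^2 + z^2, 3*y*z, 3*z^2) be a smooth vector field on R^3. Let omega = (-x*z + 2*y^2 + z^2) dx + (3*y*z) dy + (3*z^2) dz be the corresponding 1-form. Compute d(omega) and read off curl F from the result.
d(omega) = (-3*y) dy ∧ dz + (-x + 2*z) dz ∧ dx + (-4*y) dx ∧ dy; curl F = (-3*y, -x + 2*z, -4*y)

d omega = sum_{i<j} (∂f_j/∂x_i - ∂f_i/∂x_j) dx_i ∧ dx_j. Under the identification (dy ∧ dz, dz ∧ dx, dx ∧ dy) ↔ (e_x, e_y, e_z), the coefficients are exactly the components of curl F. Compute:
  ∂R/∂y - ∂Q/∂z = (0) - (3*y) = -3*y
  ∂P/∂z - ∂R/∂x = (-x + 2*z) - (0) = -x + 2*z
  ∂Q/∂x - ∂P/∂y = (0) - (4*y) = -4*y.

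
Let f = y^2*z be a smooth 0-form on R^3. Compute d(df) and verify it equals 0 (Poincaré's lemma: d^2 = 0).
d(df) = 0

Step 1: df = sum_i (∂f/∂x_i) dx_i = (0) dx + (2*y*z) dy + (y^2) dz.
Step 2: Apply d again. Using the 1-form formula, the coefficient of dx ∧ dy in d(df) is ∂^2 f/∂x ∂y - ∂^2 f/∂y ∂x = (0) - (0) = 0 (equality of mixed partials for smooth f).
Similarly for dx ∧ dz and dy ∧ dz — all coefficients vanish. So d(df) = 0.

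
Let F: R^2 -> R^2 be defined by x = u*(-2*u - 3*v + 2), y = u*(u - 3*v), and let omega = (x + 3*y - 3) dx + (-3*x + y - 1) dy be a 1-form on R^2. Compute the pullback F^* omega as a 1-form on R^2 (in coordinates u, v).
F^* omega = (10*u^3 + 36*u^2*v - 18*u^2 + 18*u*v^2 - 12*u*v + 14*u + 12*v - 6) du + (6*u*(-4*u^2 + 3*u*v + 2*u + 2)) dv

Using F^*(f dg) = (f ∘ F) d(g ∘ F), substitute each coordinate x_i by F_i(u, v) in f_i, and replace dx_i by d F_i = (∂F_i/∂u) du + (∂F_i/∂v) dv.
  For the x component: f_1(F) = u^2 - 12*u*v + 2*u - 3; d F_1 = (-4*u - 3*v + 2) du + (-3*u) dv
  For the y component: f_2(F) = 7*u^2 + 6*u*v - 6*u - 1; d F_2 = (2*u - 3*v) du + (-3*u) dv
Combining and collecting du, dv coefficients:
  coeff of du: 10*u^3 + 36*u^2*v - 18*u^2 + 18*u*v^2 - 12*u*v + 14*u + 12*v - 6
  coeff of dv: 6*u*(-4*u^2 + 3*u*v + 2*u + 2)
F^* omega = (10*u^3 + 36*u^2*v - 18*u^2 + 18*u*v^2 - 12*u*v + 14*u + 12*v - 6) du + (6*u*(-4*u^2 + 3*u*v + 2*u + 2)) dv.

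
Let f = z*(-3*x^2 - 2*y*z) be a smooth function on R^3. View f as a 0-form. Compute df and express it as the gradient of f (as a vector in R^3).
df = (-6*x*z) dx + (-2*z^2) dy + (-3*x^2 - 4*y*z) dz; grad f = (-6*x*z, -2*z^2, -3*x^2 - 4*y*z)

For a 0-form f, d f = (∂f/∂x) dx + (∂f/∂y) dy + (∂f/∂z) dz. The components of the vector representation are exactly the entries of grad f in Cartesian coordinates:
  ∂f/∂x = -6*x*z
  ∂f/∂y = -2*z^2
  ∂f/∂z = -3*x^2 - 4*y*z.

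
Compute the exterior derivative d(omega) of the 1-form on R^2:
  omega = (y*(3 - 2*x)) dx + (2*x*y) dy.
d(omega) = (2*x + 2*y - 3) dx ∧ dy

For a 1-form omega = sum_i f_i dx_i, the exterior derivative is
  d(omega) = sum_{i < j} (∂f_j/∂x_i - ∂f_i/∂x_j) dx_i ∧ dx_j.
  coefficient of dx ∧ dy: ∂f_2/∂x - ∂f_1/∂y = ∂(2*x*y)/∂x - ∂(y*(3 - 2*x))/∂y = 2*x + 2*y - 3
Assembling: d(omega) = (2*x + 2*y - 3) dx ∧ dy.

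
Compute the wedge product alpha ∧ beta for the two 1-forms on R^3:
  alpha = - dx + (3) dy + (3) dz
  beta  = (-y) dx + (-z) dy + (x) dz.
alpha ∧ beta = (3*y + z) dx ∧ dy + (-x + 3*y) dx ∧ dz + (3*x + 3*z) dy ∧ dz

Distribute the wedge, using dx_i ∧ dx_j = -dx_j ∧ dx_i and dx_i ∧ dx_i = 0. For each pair (i, j) with i < j, the coefficient of dx_i ∧ dx_j in alpha ∧ beta is (alpha_i * beta_j - alpha_j * beta_i). Collecting: alpha ∧ beta = (3*y + z) dx ∧ dy + (-x + 3*y) dx ∧ dz + (3*x + 3*z) dy ∧ dz.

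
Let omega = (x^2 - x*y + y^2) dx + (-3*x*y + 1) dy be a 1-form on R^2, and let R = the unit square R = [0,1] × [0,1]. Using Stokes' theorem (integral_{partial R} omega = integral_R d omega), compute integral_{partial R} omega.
integral_(partial R) omega = -2

Stokes: integral_partial_R omega = integral_R d omega with d omega = (∂Q/∂x - ∂P/∂y) dx ∧ dy.
  ∂Q/∂x = -3*y
  ∂P/∂y = -x + 2*y
  integrand = ∂Q/∂x - ∂P/∂y = x - 5*y.
Integrating over R: integral_0^1 integral_0^1 (x - 5*y) dx dy = -2.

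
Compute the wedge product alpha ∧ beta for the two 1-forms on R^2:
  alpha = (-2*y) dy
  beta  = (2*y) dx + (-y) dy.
alpha ∧ beta = (4*y^2) dx ∧ dy

Distribute the wedge, using dx_i ∧ dx_j = -dx_j ∧ dx_i and dx_i ∧ dx_i = 0. For each pair (i, j) with i < j, the coefficient of dx_i ∧ dx_j in alpha ∧ beta is (alpha_i * beta_j - alpha_j * beta_i). Collecting: alpha ∧ beta = (4*y^2) dx ∧ dy.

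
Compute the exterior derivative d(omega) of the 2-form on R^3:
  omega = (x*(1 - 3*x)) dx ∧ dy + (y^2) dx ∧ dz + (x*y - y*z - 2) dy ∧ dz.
d(omega) = (-y) dx ∧ dy ∧ dz

For a 2-form omega = sum_{i<j} g_{ij} dx_i ∧ dx_j, the exterior derivative is
  d(omega) = sum_{i<j} d(g_{ij}) ∧ dx_i ∧ dx_j = sum_{i<j, k} (∂g_{ij}/∂x_k) dx_k ∧ dx_i ∧ dx_j.
Expand each term, using dx_k ∧ dx_i ∧ dx_j = sgn(permutation) dx_{(a)} ∧ dx_{(b)} ∧ dx_{(c)} with (a < b < c) sorted:
  d(y^2) includes (∂/∂y)(y^2) dy = (2*y) dy, which multiplied by dx ∧ dz gives (-2*y) dx ∧ dy ∧ dz
  d(x*y - y*z - 2) includes (∂/∂x)(x*y - y*z - 2) dx = (y) dx, which multiplied by dy ∧ dz gives (y) dx ∧ dy ∧ dz
Collecting like 3-forms: d(omega) = (-y) dx ∧ dy ∧ dz.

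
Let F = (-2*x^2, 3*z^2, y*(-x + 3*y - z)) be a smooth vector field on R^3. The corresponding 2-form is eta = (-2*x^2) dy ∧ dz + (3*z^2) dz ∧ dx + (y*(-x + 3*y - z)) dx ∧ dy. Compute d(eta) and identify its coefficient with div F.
d(eta) = (-4*x - y) dx ∧ dy ∧ dz; div F = -4*x - y

For a 2-form in R^3 of the form above, applying d gives a 3-form with coefficient ∂P/∂x + ∂Q/∂y + ∂R/∂z:
  ∂P/∂x = -4*x
  ∂Q/∂y = 0
  ∂R/∂z = -y
Sum = -4*x - y, which is exactly div F.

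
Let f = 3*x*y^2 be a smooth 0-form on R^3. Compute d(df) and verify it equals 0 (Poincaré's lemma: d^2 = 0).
d(df) = 0

Step 1: df = sum_i (∂f/∂x_i) dx_i = (3*y^2) dx + (6*x*y) dy + (0) dz.
Step 2: Apply d again. Using the 1-form formula, the coefficient of dx ∧ dy in d(df) is ∂^2 f/∂x ∂y - ∂^2 f/∂y ∂x = (6*y) - (6*y) = 0 (equality of mixed partials for smooth f).
Similarly for dx ∧ dz and dy ∧ dz — all coefficients vanish. So d(df) = 0.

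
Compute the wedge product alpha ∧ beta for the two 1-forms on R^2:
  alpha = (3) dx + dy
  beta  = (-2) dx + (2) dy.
alpha ∧ beta = (8) dx ∧ dy

Distribute the wedge, using dx_i ∧ dx_j = -dx_j ∧ dx_i and dx_i ∧ dx_i = 0. For each pair (i, j) with i < j, the coefficient of dx_i ∧ dx_j in alpha ∧ beta is (alpha_i * beta_j - alpha_j * beta_i). Collecting: alpha ∧ beta = (8) dx ∧ dy.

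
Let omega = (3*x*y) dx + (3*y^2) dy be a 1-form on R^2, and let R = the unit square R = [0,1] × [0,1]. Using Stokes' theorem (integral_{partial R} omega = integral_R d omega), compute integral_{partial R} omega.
integral_(partial R) omega = -3/2

Stokes: integral_partial_R omega = integral_R d omega with d omega = (∂Q/∂x - ∂P/∂y) dx ∧ dy.
  ∂Q/∂x = 0
  ∂P/∂y = 3*x
  integrand = ∂Q/∂x - ∂P/∂y = -3*x.
Integrating over R: integral_0^1 integral_0^1 (-3*x) dx dy = -3/2.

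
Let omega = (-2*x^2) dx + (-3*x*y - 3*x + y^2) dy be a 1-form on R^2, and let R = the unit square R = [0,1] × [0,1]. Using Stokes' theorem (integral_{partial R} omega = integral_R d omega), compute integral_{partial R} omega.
integral_(partial R) omega = -9/2

Stokes: integral_partial_R omega = integral_R d omega with d omega = (∂Q/∂x - ∂P/∂y) dx ∧ dy.
  ∂Q/∂x = -3*y - 3
  ∂P/∂y = 0
  integrand = ∂Q/∂x - ∂P/∂y = -3*y - 3.
Integrating over R: integral_0^1 integral_0^1 (-3*y - 3) dx dy = -9/2.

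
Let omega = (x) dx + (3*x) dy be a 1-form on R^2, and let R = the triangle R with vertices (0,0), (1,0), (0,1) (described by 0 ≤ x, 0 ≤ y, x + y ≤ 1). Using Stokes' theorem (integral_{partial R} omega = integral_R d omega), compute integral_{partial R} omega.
integral_(partial R) omega = 3/2

Stokes: integral_partial_R omega = integral_R d omega with d omega = (∂Q/∂x - ∂P/∂y) dx ∧ dy.
  ∂Q/∂x = 3
  ∂P/∂y = 0
  integrand = ∂Q/∂x - ∂P/∂y = 3.
Integrating over R: integral_0^1 integral_0^{1-x} (3) dy dx = 3/2.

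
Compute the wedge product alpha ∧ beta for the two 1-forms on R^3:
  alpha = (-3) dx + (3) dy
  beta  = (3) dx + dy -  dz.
alpha ∧ beta = (-12) dx ∧ dy + (3) dx ∧ dz + (-3) dy ∧ dz

Distribute the wedge, using dx_i ∧ dx_j = -dx_j ∧ dx_i and dx_i ∧ dx_i = 0. For each pair (i, j) with i < j, the coefficient of dx_i ∧ dx_j in alpha ∧ beta is (alpha_i * beta_j - alpha_j * beta_i). Collecting: alpha ∧ beta = (-12) dx ∧ dy + (3) dx ∧ dz + (-3) dy ∧ dz.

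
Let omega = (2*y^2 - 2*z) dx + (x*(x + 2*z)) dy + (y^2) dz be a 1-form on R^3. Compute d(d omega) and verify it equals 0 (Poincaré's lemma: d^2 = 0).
d(d omega) = 0

Step 1: d omega = sum_{i<j} (∂f_j/∂x_i - ∂f_i/∂x_j) dx_i ∧ dx_j:
  coeff of dx ∧ dy: 2*x - 4*y + 2*z
  coeff of dx ∧ dz: 2
  coeff of dy ∧ dz: -2*x + 2*y
Step 2: Apply d again to each 2-form coefficient. The only possible 3-form in R^3 is dx ∧ dy ∧ dz, with coefficient
  ∂(coeff of dy∧dz)/∂x - ∂(coeff of dx∧dz)/∂y + ∂(coeff of dx∧dy)/∂z
  = ∂/∂x (-2*x + 2*y) - ∂/∂y (2) + ∂/∂z (2*x - 4*y + 2*z).
Each of these terms simplifies to sums of mixed partials that cancel in pairs. The result is 0 (by equality of mixed partials for smooth functions — Schwarz / Clairaut).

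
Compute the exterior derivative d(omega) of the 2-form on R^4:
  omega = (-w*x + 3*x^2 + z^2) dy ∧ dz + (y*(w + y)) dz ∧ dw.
d(omega) = (-w + 6*x) dx ∧ dy ∧ dz + (w - x + 2*y) dy ∧ dz ∧ dw

For a 2-form omega = sum_{i<j} g_{ij} dx_i ∧ dx_j, the exterior derivative is
  d(omega) = sum_{i<j} d(g_{ij}) ∧ dx_i ∧ dx_j = sum_{i<j, k} (∂g_{ij}/∂x_k) dx_k ∧ dx_i ∧ dx_j.
Expand each term, using dx_k ∧ dx_i ∧ dx_j = sgn(permutation) dx_{(a)} ∧ dx_{(b)} ∧ dx_{(c)} with (a < b < c) sorted:
  d(-w*x + 3*x^2 + z^2) includes (∂/∂x)(-w*x + 3*x^2 + z^2) dx = (-w + 6*x) dx, which multiplied by dy ∧ dz gives (-w + 6*x) dx ∧ dy ∧ dz
  d(-w*x + 3*x^2 + z^2) includes (∂/∂w)(-w*x + 3*x^2 + z^2) dw = (-x) dw, which multiplied by dy ∧ dz gives (-x) dy ∧ dz ∧ dw
  d(y*(w + y)) includes (∂/∂y)(y*(w + y)) dy = (w + 2*y) dy, which multiplied by dz ∧ dw gives (w + 2*y) dy ∧ dz ∧ dw
Collecting like 3-forms: d(omega) = (-w + 6*x) dx ∧ dy ∧ dz + (w - x + 2*y) dy ∧ dz ∧ dw.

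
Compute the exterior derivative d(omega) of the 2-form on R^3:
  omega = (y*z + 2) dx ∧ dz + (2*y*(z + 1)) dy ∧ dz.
d(omega) = (-z) dx ∧ dy ∧ dz

For a 2-form omega = sum_{i<j} g_{ij} dx_i ∧ dx_j, the exterior derivative is
  d(omega) = sum_{i<j} d(g_{ij}) ∧ dx_i ∧ dx_j = sum_{i<j, k} (∂g_{ij}/∂x_k) dx_k ∧ dx_i ∧ dx_j.
Expand each term, using dx_k ∧ dx_i ∧ dx_j = sgn(permutation) dx_{(a)} ∧ dx_{(b)} ∧ dx_{(c)} with (a < b < c) sorted:
  d(y*z + 2) includes (∂/∂y)(y*z + 2) dy = (z) dy, which multiplied by dx ∧ dz gives (-z) dx ∧ dy ∧ dz
Collecting like 3-forms: d(omega) = (-z) dx ∧ dy ∧ dz.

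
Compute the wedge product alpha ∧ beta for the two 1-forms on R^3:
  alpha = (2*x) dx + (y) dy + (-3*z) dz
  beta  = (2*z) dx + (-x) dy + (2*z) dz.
alpha ∧ beta = (-2*x^2 - 2*y*z) dx ∧ dy + (2*z*(2*x + 3*z)) dx ∧ dz + (z*(-3*x + 2*y)) dy ∧ dz

Distribute the wedge, using dx_i ∧ dx_j = -dx_j ∧ dx_i and dx_i ∧ dx_i = 0. For each pair (i, j) with i < j, the coefficient of dx_i ∧ dx_j in alpha ∧ beta is (alpha_i * beta_j - alpha_j * beta_i). Collecting: alpha ∧ beta = (-2*x^2 - 2*y*z) dx ∧ dy + (2*z*(2*x + 3*z)) dx ∧ dz + (z*(-3*x + 2*y)) dy ∧ dz.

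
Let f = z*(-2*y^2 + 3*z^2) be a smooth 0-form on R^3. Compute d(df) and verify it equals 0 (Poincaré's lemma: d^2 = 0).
d(df) = 0

Step 1: df = sum_i (∂f/∂x_i) dx_i = (0) dx + (-4*y*z) dy + (-2*y^2 + 9*z^2) dz.
Step 2: Apply d again. Using the 1-form formula, the coefficient of dx ∧ dy in d(df) is ∂^2 f/∂x ∂y - ∂^2 f/∂y ∂x = (0) - (0) = 0 (equality of mixed partials for smooth f).
Similarly for dx ∧ dz and dy ∧ dz — all coefficients vanish. So d(df) = 0.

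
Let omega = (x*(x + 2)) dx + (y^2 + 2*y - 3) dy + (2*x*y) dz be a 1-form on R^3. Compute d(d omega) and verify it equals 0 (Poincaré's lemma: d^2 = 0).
d(d omega) = 0

Step 1: d omega = sum_{i<j} (∂f_j/∂x_i - ∂f_i/∂x_j) dx_i ∧ dx_j:
  coeff of dx ∧ dy: 0
  coeff of dx ∧ dz: 2*y
  coeff of dy ∧ dz: 2*x
Step 2: Apply d again to each 2-form coefficient. The only possible 3-form in R^3 is dx ∧ dy ∧ dz, with coefficient
  ∂(coeff of dy∧dz)/∂x - ∂(coeff of dx∧dz)/∂y + ∂(coeff of dx∧dy)/∂z
  = ∂/∂x (2*x) - ∂/∂y (2*y) + ∂/∂z (0).
Each of these terms simplifies to sums of mixed partials that cancel in pairs. The result is 0 (by equality of mixed partials for smooth functions — Schwarz / Clairaut).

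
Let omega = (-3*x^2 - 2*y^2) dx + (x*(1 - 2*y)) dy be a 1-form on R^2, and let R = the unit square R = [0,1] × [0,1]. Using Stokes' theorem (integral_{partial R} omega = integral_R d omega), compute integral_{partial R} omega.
integral_(partial R) omega = 2

Stokes: integral_partial_R omega = integral_R d omega with d omega = (∂Q/∂x - ∂P/∂y) dx ∧ dy.
  ∂Q/∂x = 1 - 2*y
  ∂P/∂y = -4*y
  integrand = ∂Q/∂x - ∂P/∂y = 2*y + 1.
Integrating over R: integral_0^1 integral_0^1 (2*y + 1) dx dy = 2.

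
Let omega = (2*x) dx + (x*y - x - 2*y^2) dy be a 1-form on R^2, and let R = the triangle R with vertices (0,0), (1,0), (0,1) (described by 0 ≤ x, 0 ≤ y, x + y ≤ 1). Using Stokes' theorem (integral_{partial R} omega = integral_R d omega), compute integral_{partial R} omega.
integral_(partial R) omega = -1/3

Stokes: integral_partial_R omega = integral_R d omega with d omega = (∂Q/∂x - ∂P/∂y) dx ∧ dy.
  ∂Q/∂x = y - 1
  ∂P/∂y = 0
  integrand = ∂Q/∂x - ∂P/∂y = y - 1.
Integrating over R: integral_0^1 integral_0^{1-x} (y - 1) dy dx = -1/3.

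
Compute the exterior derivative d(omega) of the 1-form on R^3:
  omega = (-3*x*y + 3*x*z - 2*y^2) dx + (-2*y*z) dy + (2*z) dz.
d(omega) = (3*x + 4*y) dx ∧ dy + (-3*x) dx ∧ dz + (2*y) dy ∧ dz

For a 1-form omega = sum_i f_i dx_i, the exterior derivative is
  d(omega) = sum_{i < j} (∂f_j/∂x_i - ∂f_i/∂x_j) dx_i ∧ dx_j.
  coefficient of dx ∧ dy: ∂f_2/∂x - ∂f_1/∂y = ∂(-2*y*z)/∂x - ∂(-3*x*y + 3*x*z - 2*y^2)/∂y = 3*x + 4*y
  coefficient of dx ∧ dz: ∂f_3/∂x - ∂f_1/∂z = ∂(2*z)/∂x - ∂(-3*x*y + 3*x*z - 2*y^2)/∂z = -3*x
  coefficient of dy ∧ dz: ∂f_3/∂y - ∂f_2/∂z = ∂(2*z)/∂y - ∂(-2*y*z)/∂z = 2*y
Assembling: d(omega) = (3*x + 4*y) dx ∧ dy + (-3*x) dx ∧ dz + (2*y) dy ∧ dz.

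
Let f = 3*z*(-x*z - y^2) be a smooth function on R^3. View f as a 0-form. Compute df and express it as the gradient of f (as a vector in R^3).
df = (-3*z^2) dx + (-6*y*z) dy + (-6*x*z - 3*y^2) dz; grad f = (-3*z^2, -6*y*z, -6*x*z - 3*y^2)

For a 0-form f, d f = (∂f/∂x) dx + (∂f/∂y) dy + (∂f/∂z) dz. The components of the vector representation are exactly the entries of grad f in Cartesian coordinates:
  ∂f/∂x = -3*z^2
  ∂f/∂y = -6*y*z
  ∂f/∂z = -6*x*z - 3*y^2.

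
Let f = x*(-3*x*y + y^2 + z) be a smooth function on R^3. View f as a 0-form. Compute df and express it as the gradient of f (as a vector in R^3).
df = (-6*x*y + y^2 + z) dx + (x*(-3*x + 2*y)) dy + (x) dz; grad f = (-6*x*y + y^2 + z, x*(-3*x + 2*y), x)

For a 0-form f, d f = (∂f/∂x) dx + (∂f/∂y) dy + (∂f/∂z) dz. The components of the vector representation are exactly the entries of grad f in Cartesian coordinates:
  ∂f/∂x = -6*x*y + y^2 + z
  ∂f/∂y = x*(-3*x + 2*y)
  ∂f/∂z = x.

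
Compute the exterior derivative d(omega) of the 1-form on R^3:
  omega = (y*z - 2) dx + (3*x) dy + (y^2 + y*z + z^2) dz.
d(omega) = (3 - z) dx ∧ dy + (-y) dx ∧ dz + (2*y + z) dy ∧ dz

For a 1-form omega = sum_i f_i dx_i, the exterior derivative is
  d(omega) = sum_{i < j} (∂f_j/∂x_i - ∂f_i/∂x_j) dx_i ∧ dx_j.
  coefficient of dx ∧ dy: ∂f_2/∂x - ∂f_1/∂y = ∂(3*x)/∂x - ∂(y*z - 2)/∂y = 3 - z
  coefficient of dx ∧ dz: ∂f_3/∂x - ∂f_1/∂z = ∂(y^2 + y*z + z^2)/∂x - ∂(y*z - 2)/∂z = -y
  coefficient of dy ∧ dz: ∂f_3/∂y - ∂f_2/∂z = ∂(y^2 + y*z + z^2)/∂y - ∂(3*x)/∂z = 2*y + z
Assembling: d(omega) = (3 - z) dx ∧ dy + (-y) dx ∧ dz + (2*y + z) dy ∧ dz.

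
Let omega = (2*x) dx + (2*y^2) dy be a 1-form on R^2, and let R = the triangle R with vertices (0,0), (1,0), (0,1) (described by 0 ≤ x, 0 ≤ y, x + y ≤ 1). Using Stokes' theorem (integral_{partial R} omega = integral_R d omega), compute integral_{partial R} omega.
integral_(partial R) omega = 0

Stokes: integral_partial_R omega = integral_R d omega with d omega = (∂Q/∂x - ∂P/∂y) dx ∧ dy.
  ∂Q/∂x = 0
  ∂P/∂y = 0
  integrand = ∂Q/∂x - ∂P/∂y = 0.
Integrating over R: integral_0^1 integral_0^{1-x} (0) dy dx = 0.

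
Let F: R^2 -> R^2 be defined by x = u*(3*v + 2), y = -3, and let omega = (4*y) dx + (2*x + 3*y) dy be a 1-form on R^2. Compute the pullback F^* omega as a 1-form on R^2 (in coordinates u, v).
F^* omega = (-36*v - 24) du + (-36*u) dv

Using F^*(f dg) = (f ∘ F) d(g ∘ F), substitute each coordinate x_i by F_i(u, v) in f_i, and replace dx_i by d F_i = (∂F_i/∂u) du + (∂F_i/∂v) dv.
  For the x component: f_1(F) = -12; d F_1 = (3*v + 2) du + (3*u) dv
  For the y component: f_2(F) = 6*u*v + 4*u - 9; d F_2 = (0) du + (0) dv
Combining and collecting du, dv coefficients:
  coeff of du: -36*v - 24
  coeff of dv: -36*u
F^* omega = (-36*v - 24) du + (-36*u) dv.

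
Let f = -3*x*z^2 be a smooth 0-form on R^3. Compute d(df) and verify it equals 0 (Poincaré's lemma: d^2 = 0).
d(df) = 0

Step 1: df = sum_i (∂f/∂x_i) dx_i = (-3*z^2) dx + (0) dy + (-6*x*z) dz.
Step 2: Apply d again. Using the 1-form formula, the coefficient of dx ∧ dy in d(df) is ∂^2 f/∂x ∂y - ∂^2 f/∂y ∂x = (0) - (0) = 0 (equality of mixed partials for smooth f).
Similarly for dx ∧ dz and dy ∧ dz — all coefficients vanish. So d(df) = 0.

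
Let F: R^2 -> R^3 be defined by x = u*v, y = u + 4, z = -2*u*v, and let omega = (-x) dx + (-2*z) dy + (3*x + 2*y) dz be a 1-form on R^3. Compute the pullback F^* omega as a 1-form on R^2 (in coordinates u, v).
F^* omega = (v*(-7*u*v - 16)) du + (u*(-7*u*v - 4*u - 16)) dv

Using F^*(f dg) = (f ∘ F) d(g ∘ F), substitute each coordinate x_i by F_i(u, v) in f_i, and replace dx_i by d F_i = (∂F_i/∂u) du + (∂F_i/∂v) dv.
  For the x component: f_1(F) = -u*v; d F_1 = (v) du + (u) dv
  For the y component: f_2(F) = 4*u*v; d F_2 = (1) du + (0) dv
  For the z component: f_3(F) = 3*u*v + 2*u + 8; d F_3 = (-2*v) du + (-2*u) dv
Combining and collecting du, dv coefficients:
  coeff of du: v*(-7*u*v - 16)
  coeff of dv: u*(-7*u*v - 4*u - 16)
F^* omega = (v*(-7*u*v - 16)) du + (u*(-7*u*v - 4*u - 16)) dv.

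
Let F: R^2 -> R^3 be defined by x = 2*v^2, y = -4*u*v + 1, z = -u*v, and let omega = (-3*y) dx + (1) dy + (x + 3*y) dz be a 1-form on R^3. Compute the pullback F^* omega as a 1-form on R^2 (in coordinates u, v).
F^* omega = (v*(12*u*v - 2*v^2 - 7)) du + (12*u^2*v + 46*u*v^2 - 7*u - 12*v) dv

Using F^*(f dg) = (f ∘ F) d(g ∘ F), substitute each coordinate x_i by F_i(u, v) in f_i, and replace dx_i by d F_i = (∂F_i/∂u) du + (∂F_i/∂v) dv.
  For the x component: f_1(F) = 12*u*v - 3; d F_1 = (0) du + (4*v) dv
  For the y component: f_2(F) = 1; d F_2 = (-4*v) du + (-4*u) dv
  For the z component: f_3(F) = -12*u*v + 2*v^2 + 3; d F_3 = (-v) du + (-u) dv
Combining and collecting du, dv coefficients:
  coeff of du: v*(12*u*v - 2*v^2 - 7)
  coeff of dv: 12*u^2*v + 46*u*v^2 - 7*u - 12*v
F^* omega = (v*(12*u*v - 2*v^2 - 7)) du + (12*u^2*v + 46*u*v^2 - 7*u - 12*v) dv.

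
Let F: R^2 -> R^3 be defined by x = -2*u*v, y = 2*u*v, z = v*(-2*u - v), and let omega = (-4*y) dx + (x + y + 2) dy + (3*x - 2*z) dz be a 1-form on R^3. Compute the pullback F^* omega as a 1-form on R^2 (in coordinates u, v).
F^* omega = (4*v*(5*u*v - v^2 + 1)) du + (20*u^2*v + 4*u - 4*v^3) dv

Using F^*(f dg) = (f ∘ F) d(g ∘ F), substitute each coordinate x_i by F_i(u, v) in f_i, and replace dx_i by d F_i = (∂F_i/∂u) du + (∂F_i/∂v) dv.
  For the x component: f_1(F) = -8*u*v; d F_1 = (-2*v) du + (-2*u) dv
  For the y component: f_2(F) = 2; d F_2 = (2*v) du + (2*u) dv
  For the z component: f_3(F) = 2*v*(-u + v); d F_3 = (-2*v) du + (-2*u - 2*v) dv
Combining and collecting du, dv coefficients:
  coeff of du: 4*v*(5*u*v - v^2 + 1)
  coeff of dv: 20*u^2*v + 4*u - 4*v^3
F^* omega = (4*v*(5*u*v - v^2 + 1)) du + (20*u^2*v + 4*u - 4*v^3) dv.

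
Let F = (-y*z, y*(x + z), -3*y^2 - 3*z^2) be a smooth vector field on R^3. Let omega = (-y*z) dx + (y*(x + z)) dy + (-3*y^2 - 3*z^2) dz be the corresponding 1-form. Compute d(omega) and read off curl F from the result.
d(omega) = (-7*y) dy ∧ dz + (-y) dz ∧ dx + (y + z) dx ∧ dy; curl F = (-7*y, -y, y + z)

d omega = sum_{i<j} (∂f_j/∂x_i - ∂f_i/∂x_j) dx_i ∧ dx_j. Under the identification (dy ∧ dz, dz ∧ dx, dx ∧ dy) ↔ (e_x, e_y, e_z), the coefficients are exactly the components of curl F. Compute:
  ∂R/∂y - ∂Q/∂z = (-6*y) - (y) = -7*y
  ∂P/∂z - ∂R/∂x = (-y) - (0) = -y
  ∂Q/∂x - ∂P/∂y = (y) - (-z) = y + z.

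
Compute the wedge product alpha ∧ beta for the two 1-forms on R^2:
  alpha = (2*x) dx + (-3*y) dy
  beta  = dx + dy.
alpha ∧ beta = (2*x + 3*y) dx ∧ dy

Distribute the wedge, using dx_i ∧ dx_j = -dx_j ∧ dx_i and dx_i ∧ dx_i = 0. For each pair (i, j) with i < j, the coefficient of dx_i ∧ dx_j in alpha ∧ beta is (alpha_i * beta_j - alpha_j * beta_i). Collecting: alpha ∧ beta = (2*x + 3*y) dx ∧ dy.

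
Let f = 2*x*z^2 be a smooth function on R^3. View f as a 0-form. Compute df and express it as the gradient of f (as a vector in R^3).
df = (2*z^2) dx + (0) dy + (4*x*z) dz; grad f = (2*z^2, 0, 4*x*z)

For a 0-form f, d f = (∂f/∂x) dx + (∂f/∂y) dy + (∂f/∂z) dz. The components of the vector representation are exactly the entries of grad f in Cartesian coordinates:
  ∂f/∂x = 2*z^2
  ∂f/∂y = 0
  ∂f/∂z = 4*x*z.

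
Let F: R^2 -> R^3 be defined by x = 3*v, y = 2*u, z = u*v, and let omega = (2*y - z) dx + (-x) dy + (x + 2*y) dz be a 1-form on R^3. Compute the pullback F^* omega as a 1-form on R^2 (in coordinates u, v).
F^* omega = (v*(4*u + 3*v - 6)) du + (4*u*(u + 3)) dv

Using F^*(f dg) = (f ∘ F) d(g ∘ F), substitute each coordinate x_i by F_i(u, v) in f_i, and replace dx_i by d F_i = (∂F_i/∂u) du + (∂F_i/∂v) dv.
  For the x component: f_1(F) = u*(4 - v); d F_1 = (0) du + (3) dv
  For the y component: f_2(F) = -3*v; d F_2 = (2) du + (0) dv
  For the z component: f_3(F) = 4*u + 3*v; d F_3 = (v) du + (u) dv
Combining and collecting du, dv coefficients:
  coeff of du: v*(4*u + 3*v - 6)
  coeff of dv: 4*u*(u + 3)
F^* omega = (v*(4*u + 3*v - 6)) du + (4*u*(u + 3)) dv.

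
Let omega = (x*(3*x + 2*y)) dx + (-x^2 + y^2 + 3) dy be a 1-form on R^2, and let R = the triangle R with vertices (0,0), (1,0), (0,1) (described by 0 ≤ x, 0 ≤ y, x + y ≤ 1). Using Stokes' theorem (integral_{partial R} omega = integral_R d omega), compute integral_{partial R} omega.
integral_(partial R) omega = -2/3

Stokes: integral_partial_R omega = integral_R d omega with d omega = (∂Q/∂x - ∂P/∂y) dx ∧ dy.
  ∂Q/∂x = -2*x
  ∂P/∂y = 2*x
  integrand = ∂Q/∂x - ∂P/∂y = -4*x.
Integrating over R: integral_0^1 integral_0^{1-x} (-4*x) dy dx = -2/3.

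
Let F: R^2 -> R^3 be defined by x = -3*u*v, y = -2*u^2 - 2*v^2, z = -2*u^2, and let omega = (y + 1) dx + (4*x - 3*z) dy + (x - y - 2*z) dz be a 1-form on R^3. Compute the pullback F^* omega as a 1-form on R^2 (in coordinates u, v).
F^* omega = (-48*u^3 + 66*u^2*v - 8*u*v^2 + 6*v^3 - 3*v) du + (3*u*(2*u^2 - 8*u*v + 18*v^2 - 1)) dv

Using F^*(f dg) = (f ∘ F) d(g ∘ F), substitute each coordinate x_i by F_i(u, v) in f_i, and replace dx_i by d F_i = (∂F_i/∂u) du + (∂F_i/∂v) dv.
  For the x component: f_1(F) = -2*u^2 - 2*v^2 + 1; d F_1 = (-3*v) du + (-3*u) dv
  For the y component: f_2(F) = 6*u*(u - 2*v); d F_2 = (-4*u) du + (-4*v) dv
  For the z component: f_3(F) = 6*u^2 - 3*u*v + 2*v^2; d F_3 = (-4*u) du + (0) dv
Combining and collecting du, dv coefficients:
  coeff of du: -48*u^3 + 66*u^2*v - 8*u*v^2 + 6*v^3 - 3*v
  coeff of dv: 3*u*(2*u^2 - 8*u*v + 18*v^2 - 1)
F^* omega = (-48*u^3 + 66*u^2*v - 8*u*v^2 + 6*v^3 - 3*v) du + (3*u*(2*u^2 - 8*u*v + 18*v^2 - 1)) dv.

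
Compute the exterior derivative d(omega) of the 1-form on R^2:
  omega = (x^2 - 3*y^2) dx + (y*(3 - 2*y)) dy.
d(omega) = (6*y) dx ∧ dy

For a 1-form omega = sum_i f_i dx_i, the exterior derivative is
  d(omega) = sum_{i < j} (∂f_j/∂x_i - ∂f_i/∂x_j) dx_i ∧ dx_j.
  coefficient of dx ∧ dy: ∂f_2/∂x - ∂f_1/∂y = ∂(y*(3 - 2*y))/∂x - ∂(x^2 - 3*y^2)/∂y = 6*y
Assembling: d(omega) = (6*y) dx ∧ dy.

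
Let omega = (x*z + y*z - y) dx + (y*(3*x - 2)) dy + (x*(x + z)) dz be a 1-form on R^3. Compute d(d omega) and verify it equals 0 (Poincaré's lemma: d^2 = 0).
d(d omega) = 0

Step 1: d omega = sum_{i<j} (∂f_j/∂x_i - ∂f_i/∂x_j) dx_i ∧ dx_j:
  coeff of dx ∧ dy: 3*y - z + 1
  coeff of dx ∧ dz: x - y + z
  coeff of dy ∧ dz: 0
Step 2: Apply d again to each 2-form coefficient. The only possible 3-form in R^3 is dx ∧ dy ∧ dz, with coefficient
  ∂(coeff of dy∧dz)/∂x - ∂(coeff of dx∧dz)/∂y + ∂(coeff of dx∧dy)/∂z
  = ∂/∂x (0) - ∂/∂y (x - y + z) + ∂/∂z (3*y - z + 1).
Each of these terms simplifies to sums of mixed partials that cancel in pairs. The result is 0 (by equality of mixed partials for smooth functions — Schwarz / Clairaut).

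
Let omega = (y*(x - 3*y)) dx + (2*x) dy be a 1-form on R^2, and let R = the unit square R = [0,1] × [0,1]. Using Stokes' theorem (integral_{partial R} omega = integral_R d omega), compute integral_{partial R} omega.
integral_(partial R) omega = 9/2

Stokes: integral_partial_R omega = integral_R d omega with d omega = (∂Q/∂x - ∂P/∂y) dx ∧ dy.
  ∂Q/∂x = 2
  ∂P/∂y = x - 6*y
  integrand = ∂Q/∂x - ∂P/∂y = -x + 6*y + 2.
Integrating over R: integral_0^1 integral_0^1 (-x + 6*y + 2) dx dy = 9/2.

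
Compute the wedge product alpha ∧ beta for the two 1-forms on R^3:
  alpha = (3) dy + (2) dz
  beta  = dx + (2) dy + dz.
alpha ∧ beta = (-3) dx ∧ dy + (-1) dy ∧ dz + (-2) dx ∧ dz

Distribute the wedge, using dx_i ∧ dx_j = -dx_j ∧ dx_i and dx_i ∧ dx_i = 0. For each pair (i, j) with i < j, the coefficient of dx_i ∧ dx_j in alpha ∧ beta is (alpha_i * beta_j - alpha_j * beta_i). Collecting: alpha ∧ beta = (-3) dx ∧ dy + (-1) dy ∧ dz + (-2) dx ∧ dz.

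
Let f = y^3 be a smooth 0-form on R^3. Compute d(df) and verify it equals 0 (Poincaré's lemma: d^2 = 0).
d(df) = 0

Step 1: df = sum_i (∂f/∂x_i) dx_i = (0) dx + (3*y^2) dy + (0) dz.
Step 2: Apply d again. Using the 1-form formula, the coefficient of dx ∧ dy in d(df) is ∂^2 f/∂x ∂y - ∂^2 f/∂y ∂x = (0) - (0) = 0 (equality of mixed partials for smooth f).
Similarly for dx ∧ dz and dy ∧ dz — all coefficients vanish. So d(df) = 0.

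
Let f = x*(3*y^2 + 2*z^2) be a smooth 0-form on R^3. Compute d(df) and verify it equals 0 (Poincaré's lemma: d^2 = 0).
d(df) = 0

Step 1: df = sum_i (∂f/∂x_i) dx_i = (3*y^2 + 2*z^2) dx + (6*x*y) dy + (4*x*z) dz.
Step 2: Apply d again. Using the 1-form formula, the coefficient of dx ∧ dy in d(df) is ∂^2 f/∂x ∂y - ∂^2 f/∂y ∂x = (6*y) - (6*y) = 0 (equality of mixed partials for smooth f).
Similarly for dx ∧ dz and dy ∧ dz — all coefficients vanish. So d(df) = 0.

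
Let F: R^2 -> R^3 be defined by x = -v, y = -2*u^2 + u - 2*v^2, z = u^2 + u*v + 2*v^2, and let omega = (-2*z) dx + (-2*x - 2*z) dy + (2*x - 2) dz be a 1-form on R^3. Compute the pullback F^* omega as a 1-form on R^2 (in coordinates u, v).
F^* omega = (8*u^3 + 8*u^2*v - 2*u^2 + 16*u*v^2 - 14*u*v - 4*u - 6*v^2) du + (8*u^2*v + 2*u^2 + 8*u*v^2 - 2*u + 16*v^3 - 12*v^2 - 8*v) dv

Using F^*(f dg) = (f ∘ F) d(g ∘ F), substitute each coordinate x_i by F_i(u, v) in f_i, and replace dx_i by d F_i = (∂F_i/∂u) du + (∂F_i/∂v) dv.
  For the x component: f_1(F) = -2*u^2 - 2*u*v - 4*v^2; d F_1 = (0) du + (-1) dv
  For the y component: f_2(F) = -2*u^2 - 2*u*v - 4*v^2 + 2*v; d F_2 = (1 - 4*u) du + (-4*v) dv
  For the z component: f_3(F) = -2*v - 2; d F_3 = (2*u + v) du + (u + 4*v) dv
Combining and collecting du, dv coefficients:
  coeff of du: 8*u^3 + 8*u^2*v - 2*u^2 + 16*u*v^2 - 14*u*v - 4*u - 6*v^2
  coeff of dv: 8*u^2*v + 2*u^2 + 8*u*v^2 - 2*u + 16*v^3 - 12*v^2 - 8*v
F^* omega = (8*u^3 + 8*u^2*v - 2*u^2 + 16*u*v^2 - 14*u*v - 4*u - 6*v^2) du + (8*u^2*v + 2*u^2 + 8*u*v^2 - 2*u + 16*v^3 - 12*v^2 - 8*v) dv.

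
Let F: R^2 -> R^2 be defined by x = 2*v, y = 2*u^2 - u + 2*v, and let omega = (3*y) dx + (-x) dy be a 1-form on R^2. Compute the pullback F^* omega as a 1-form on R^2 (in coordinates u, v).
F^* omega = (2*v*(1 - 4*u)) du + (12*u^2 - 6*u + 8*v) dv

Using F^*(f dg) = (f ∘ F) d(g ∘ F), substitute each coordinate x_i by F_i(u, v) in f_i, and replace dx_i by d F_i = (∂F_i/∂u) du + (∂F_i/∂v) dv.
  For the x component: f_1(F) = 6*u^2 - 3*u + 6*v; d F_1 = (0) du + (2) dv
  For the y component: f_2(F) = -2*v; d F_2 = (4*u - 1) du + (2) dv
Combining and collecting du, dv coefficients:
  coeff of du: 2*v*(1 - 4*u)
  coeff of dv: 12*u^2 - 6*u + 8*v
F^* omega = (2*v*(1 - 4*u)) du + (12*u^2 - 6*u + 8*v) dv.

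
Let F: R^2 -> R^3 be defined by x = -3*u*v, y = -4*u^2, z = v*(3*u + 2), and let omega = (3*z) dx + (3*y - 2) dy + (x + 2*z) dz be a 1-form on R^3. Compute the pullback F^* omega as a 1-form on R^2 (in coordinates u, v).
F^* omega = (96*u^3 - 18*u*v^2 + 16*u - 6*v^2) du + (2*v*(4 - 9*u^2)) dv

Using F^*(f dg) = (f ∘ F) d(g ∘ F), substitute each coordinate x_i by F_i(u, v) in f_i, and replace dx_i by d F_i = (∂F_i/∂u) du + (∂F_i/∂v) dv.
  For the x component: f_1(F) = 3*v*(3*u + 2); d F_1 = (-3*v) du + (-3*u) dv
  For the y component: f_2(F) = -12*u^2 - 2; d F_2 = (-8*u) du + (0) dv
  For the z component: f_3(F) = v*(3*u + 4); d F_3 = (3*v) du + (3*u + 2) dv
Combining and collecting du, dv coefficients:
  coeff of du: 96*u^3 - 18*u*v^2 + 16*u - 6*v^2
  coeff of dv: 2*v*(4 - 9*u^2)
F^* omega = (96*u^3 - 18*u*v^2 + 16*u - 6*v^2) du + (2*v*(4 - 9*u^2)) dv.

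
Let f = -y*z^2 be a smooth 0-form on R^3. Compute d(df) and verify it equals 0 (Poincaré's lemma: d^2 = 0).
d(df) = 0

Step 1: df = sum_i (∂f/∂x_i) dx_i = (0) dx + (-z^2) dy + (-2*y*z) dz.
Step 2: Apply d again. Using the 1-form formula, the coefficient of dx ∧ dy in d(df) is ∂^2 f/∂x ∂y - ∂^2 f/∂y ∂x = (0) - (0) = 0 (equality of mixed partials for smooth f).
Similarly for dx ∧ dz and dy ∧ dz — all coefficients vanish. So d(df) = 0.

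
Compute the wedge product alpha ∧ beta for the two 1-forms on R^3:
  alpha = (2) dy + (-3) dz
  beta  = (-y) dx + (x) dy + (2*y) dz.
alpha ∧ beta = (2*y) dx ∧ dy + (3*x + 4*y) dy ∧ dz + (-3*y) dx ∧ dz

Distribute the wedge, using dx_i ∧ dx_j = -dx_j ∧ dx_i and dx_i ∧ dx_i = 0. For each pair (i, j) with i < j, the coefficient of dx_i ∧ dx_j in alpha ∧ beta is (alpha_i * beta_j - alpha_j * beta_i). Collecting: alpha ∧ beta = (2*y) dx ∧ dy + (3*x + 4*y) dy ∧ dz + (-3*y) dx ∧ dz.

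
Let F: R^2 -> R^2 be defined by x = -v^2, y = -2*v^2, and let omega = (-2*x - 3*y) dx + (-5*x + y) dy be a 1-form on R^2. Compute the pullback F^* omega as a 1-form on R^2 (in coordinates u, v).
F^* omega = (-28*v^3) dv

Using F^*(f dg) = (f ∘ F) d(g ∘ F), substitute each coordinate x_i by F_i(u, v) in f_i, and replace dx_i by d F_i = (∂F_i/∂u) du + (∂F_i/∂v) dv.
  For the x component: f_1(F) = 8*v^2; d F_1 = (0) du + (-2*v) dv
  For the y component: f_2(F) = 3*v^2; d F_2 = (0) du + (-4*v) dv
Combining and collecting du, dv coefficients:
  coeff of du: 0
  coeff of dv: -28*v^3
F^* omega = (-28*v^3) dv.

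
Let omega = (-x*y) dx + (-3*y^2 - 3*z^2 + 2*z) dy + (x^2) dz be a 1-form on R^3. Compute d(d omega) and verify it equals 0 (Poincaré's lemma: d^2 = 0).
d(d omega) = 0

Step 1: d omega = sum_{i<j} (∂f_j/∂x_i - ∂f_i/∂x_j) dx_i ∧ dx_j:
  coeff of dx ∧ dy: x
  coeff of dx ∧ dz: 2*x
  coeff of dy ∧ dz: 6*z - 2
Step 2: Apply d again to each 2-form coefficient. The only possible 3-form in R^3 is dx ∧ dy ∧ dz, with coefficient
  ∂(coeff of dy∧dz)/∂x - ∂(coeff of dx∧dz)/∂y + ∂(coeff of dx∧dy)/∂z
  = ∂/∂x (6*z - 2) - ∂/∂y (2*x) + ∂/∂z (x).
Each of these terms simplifies to sums of mixed partials that cancel in pairs. The result is 0 (by equality of mixed partials for smooth functions — Schwarz / Clairaut).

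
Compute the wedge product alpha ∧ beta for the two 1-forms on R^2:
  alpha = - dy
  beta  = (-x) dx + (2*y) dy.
alpha ∧ beta = (-x) dx ∧ dy

Distribute the wedge, using dx_i ∧ dx_j = -dx_j ∧ dx_i and dx_i ∧ dx_i = 0. For each pair (i, j) with i < j, the coefficient of dx_i ∧ dx_j in alpha ∧ beta is (alpha_i * beta_j - alpha_j * beta_i). Collecting: alpha ∧ beta = (-x) dx ∧ dy.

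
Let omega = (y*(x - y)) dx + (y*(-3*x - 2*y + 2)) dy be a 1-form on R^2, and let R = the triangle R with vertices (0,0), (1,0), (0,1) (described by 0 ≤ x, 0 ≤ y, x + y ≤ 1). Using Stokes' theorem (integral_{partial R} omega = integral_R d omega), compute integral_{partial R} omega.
integral_(partial R) omega = -1/3

Stokes: integral_partial_R omega = integral_R d omega with d omega = (∂Q/∂x - ∂P/∂y) dx ∧ dy.
  ∂Q/∂x = -3*y
  ∂P/∂y = x - 2*y
  integrand = ∂Q/∂x - ∂P/∂y = -x - y.
Integrating over R: integral_0^1 integral_0^{1-x} (-x - y) dy dx = -1/3.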